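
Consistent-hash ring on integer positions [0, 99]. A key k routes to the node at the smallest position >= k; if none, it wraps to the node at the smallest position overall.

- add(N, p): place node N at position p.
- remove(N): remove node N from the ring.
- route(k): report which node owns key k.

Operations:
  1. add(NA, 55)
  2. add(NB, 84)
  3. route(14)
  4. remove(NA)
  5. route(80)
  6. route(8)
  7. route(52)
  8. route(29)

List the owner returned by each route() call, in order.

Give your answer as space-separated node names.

Op 1: add NA@55 -> ring=[55:NA]
Op 2: add NB@84 -> ring=[55:NA,84:NB]
Op 3: route key 14: smallest pos >= 14 is 55 -> NA
Op 4: remove NA -> ring=[84:NB]
Op 5: route key 80: smallest pos >= 80 is 84 -> NB
Op 6: route key 8: smallest pos >= 8 is 84 -> NB
Op 7: route key 52: smallest pos >= 52 is 84 -> NB
Op 8: route key 29: smallest pos >= 29 is 84 -> NB

Answer: NA NB NB NB NB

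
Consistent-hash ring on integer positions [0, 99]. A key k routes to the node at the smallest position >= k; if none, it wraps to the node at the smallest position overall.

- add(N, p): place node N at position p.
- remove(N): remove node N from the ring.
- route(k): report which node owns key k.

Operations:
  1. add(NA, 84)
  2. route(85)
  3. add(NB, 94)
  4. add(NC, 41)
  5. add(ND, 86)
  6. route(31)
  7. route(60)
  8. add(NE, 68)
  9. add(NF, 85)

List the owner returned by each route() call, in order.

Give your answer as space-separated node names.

Answer: NA NC NA

Derivation:
Op 1: add NA@84 -> ring=[84:NA]
Op 2: route key 85: none >= 85, wrap to smallest pos 84 -> NA
Op 3: add NB@94 -> ring=[84:NA,94:NB]
Op 4: add NC@41 -> ring=[41:NC,84:NA,94:NB]
Op 5: add ND@86 -> ring=[41:NC,84:NA,86:ND,94:NB]
Op 6: route key 31: smallest pos >= 31 is 41 -> NC
Op 7: route key 60: smallest pos >= 60 is 84 -> NA
Op 8: add NE@68 -> ring=[41:NC,68:NE,84:NA,86:ND,94:NB]
Op 9: add NF@85 -> ring=[41:NC,68:NE,84:NA,85:NF,86:ND,94:NB]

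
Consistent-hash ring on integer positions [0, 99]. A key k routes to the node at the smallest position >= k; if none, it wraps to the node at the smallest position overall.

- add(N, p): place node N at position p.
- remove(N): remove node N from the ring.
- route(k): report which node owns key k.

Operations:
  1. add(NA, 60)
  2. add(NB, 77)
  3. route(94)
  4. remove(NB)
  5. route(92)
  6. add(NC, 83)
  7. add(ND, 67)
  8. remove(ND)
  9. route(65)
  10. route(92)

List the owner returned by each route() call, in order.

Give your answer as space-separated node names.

Answer: NA NA NC NA

Derivation:
Op 1: add NA@60 -> ring=[60:NA]
Op 2: add NB@77 -> ring=[60:NA,77:NB]
Op 3: route key 94: none >= 94, wrap to smallest pos 60 -> NA
Op 4: remove NB -> ring=[60:NA]
Op 5: route key 92: none >= 92, wrap to smallest pos 60 -> NA
Op 6: add NC@83 -> ring=[60:NA,83:NC]
Op 7: add ND@67 -> ring=[60:NA,67:ND,83:NC]
Op 8: remove ND -> ring=[60:NA,83:NC]
Op 9: route key 65: smallest pos >= 65 is 83 -> NC
Op 10: route key 92: none >= 92, wrap to smallest pos 60 -> NA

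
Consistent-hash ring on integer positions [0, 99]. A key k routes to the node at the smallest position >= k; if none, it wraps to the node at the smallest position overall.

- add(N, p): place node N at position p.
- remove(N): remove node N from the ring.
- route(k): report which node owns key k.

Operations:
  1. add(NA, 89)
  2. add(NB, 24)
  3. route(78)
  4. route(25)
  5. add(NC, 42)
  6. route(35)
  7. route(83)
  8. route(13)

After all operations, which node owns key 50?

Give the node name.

Op 1: add NA@89 -> ring=[89:NA]
Op 2: add NB@24 -> ring=[24:NB,89:NA]
Op 3: route key 78: smallest pos >= 78 is 89 -> NA
Op 4: route key 25: smallest pos >= 25 is 89 -> NA
Op 5: add NC@42 -> ring=[24:NB,42:NC,89:NA]
Op 6: route key 35: smallest pos >= 35 is 42 -> NC
Op 7: route key 83: smallest pos >= 83 is 89 -> NA
Op 8: route key 13: smallest pos >= 13 is 24 -> NB
Final route key 50: smallest pos >= 50 is 89 -> NA

Answer: NA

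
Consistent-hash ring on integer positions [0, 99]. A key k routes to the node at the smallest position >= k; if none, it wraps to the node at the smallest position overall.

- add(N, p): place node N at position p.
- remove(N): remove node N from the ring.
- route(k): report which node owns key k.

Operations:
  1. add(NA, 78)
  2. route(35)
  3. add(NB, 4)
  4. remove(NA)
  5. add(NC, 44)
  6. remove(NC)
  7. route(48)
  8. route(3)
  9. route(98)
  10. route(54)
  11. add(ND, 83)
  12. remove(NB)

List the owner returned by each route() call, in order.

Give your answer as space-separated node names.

Answer: NA NB NB NB NB

Derivation:
Op 1: add NA@78 -> ring=[78:NA]
Op 2: route key 35: smallest pos >= 35 is 78 -> NA
Op 3: add NB@4 -> ring=[4:NB,78:NA]
Op 4: remove NA -> ring=[4:NB]
Op 5: add NC@44 -> ring=[4:NB,44:NC]
Op 6: remove NC -> ring=[4:NB]
Op 7: route key 48: none >= 48, wrap to smallest pos 4 -> NB
Op 8: route key 3: smallest pos >= 3 is 4 -> NB
Op 9: route key 98: none >= 98, wrap to smallest pos 4 -> NB
Op 10: route key 54: none >= 54, wrap to smallest pos 4 -> NB
Op 11: add ND@83 -> ring=[4:NB,83:ND]
Op 12: remove NB -> ring=[83:ND]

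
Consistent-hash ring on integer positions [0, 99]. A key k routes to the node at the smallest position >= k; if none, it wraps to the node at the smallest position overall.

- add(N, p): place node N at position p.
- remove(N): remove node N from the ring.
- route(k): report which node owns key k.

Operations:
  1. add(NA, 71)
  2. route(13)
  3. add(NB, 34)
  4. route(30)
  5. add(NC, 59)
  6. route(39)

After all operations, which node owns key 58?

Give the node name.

Op 1: add NA@71 -> ring=[71:NA]
Op 2: route key 13: smallest pos >= 13 is 71 -> NA
Op 3: add NB@34 -> ring=[34:NB,71:NA]
Op 4: route key 30: smallest pos >= 30 is 34 -> NB
Op 5: add NC@59 -> ring=[34:NB,59:NC,71:NA]
Op 6: route key 39: smallest pos >= 39 is 59 -> NC
Final route key 58: smallest pos >= 58 is 59 -> NC

Answer: NC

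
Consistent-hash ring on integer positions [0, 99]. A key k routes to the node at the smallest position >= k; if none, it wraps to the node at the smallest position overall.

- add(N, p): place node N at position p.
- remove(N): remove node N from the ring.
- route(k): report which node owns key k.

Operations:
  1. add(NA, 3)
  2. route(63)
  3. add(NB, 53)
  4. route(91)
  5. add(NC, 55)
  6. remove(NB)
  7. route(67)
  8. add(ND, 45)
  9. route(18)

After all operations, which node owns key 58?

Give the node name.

Op 1: add NA@3 -> ring=[3:NA]
Op 2: route key 63: none >= 63, wrap to smallest pos 3 -> NA
Op 3: add NB@53 -> ring=[3:NA,53:NB]
Op 4: route key 91: none >= 91, wrap to smallest pos 3 -> NA
Op 5: add NC@55 -> ring=[3:NA,53:NB,55:NC]
Op 6: remove NB -> ring=[3:NA,55:NC]
Op 7: route key 67: none >= 67, wrap to smallest pos 3 -> NA
Op 8: add ND@45 -> ring=[3:NA,45:ND,55:NC]
Op 9: route key 18: smallest pos >= 18 is 45 -> ND
Final route key 58: none >= 58, wrap to smallest pos 3 -> NA

Answer: NA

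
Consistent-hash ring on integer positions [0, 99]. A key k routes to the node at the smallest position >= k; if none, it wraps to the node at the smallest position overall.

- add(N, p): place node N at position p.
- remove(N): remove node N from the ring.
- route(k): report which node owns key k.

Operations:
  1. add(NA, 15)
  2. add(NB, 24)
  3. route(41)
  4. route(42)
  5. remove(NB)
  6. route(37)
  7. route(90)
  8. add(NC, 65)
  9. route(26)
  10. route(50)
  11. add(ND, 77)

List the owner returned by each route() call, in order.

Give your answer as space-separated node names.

Answer: NA NA NA NA NC NC

Derivation:
Op 1: add NA@15 -> ring=[15:NA]
Op 2: add NB@24 -> ring=[15:NA,24:NB]
Op 3: route key 41: none >= 41, wrap to smallest pos 15 -> NA
Op 4: route key 42: none >= 42, wrap to smallest pos 15 -> NA
Op 5: remove NB -> ring=[15:NA]
Op 6: route key 37: none >= 37, wrap to smallest pos 15 -> NA
Op 7: route key 90: none >= 90, wrap to smallest pos 15 -> NA
Op 8: add NC@65 -> ring=[15:NA,65:NC]
Op 9: route key 26: smallest pos >= 26 is 65 -> NC
Op 10: route key 50: smallest pos >= 50 is 65 -> NC
Op 11: add ND@77 -> ring=[15:NA,65:NC,77:ND]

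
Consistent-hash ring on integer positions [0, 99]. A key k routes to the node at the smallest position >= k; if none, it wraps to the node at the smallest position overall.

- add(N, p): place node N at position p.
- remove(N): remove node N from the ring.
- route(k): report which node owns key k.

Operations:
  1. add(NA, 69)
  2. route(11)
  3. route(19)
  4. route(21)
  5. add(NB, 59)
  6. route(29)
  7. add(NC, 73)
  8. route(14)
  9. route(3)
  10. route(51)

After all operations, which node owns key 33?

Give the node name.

Answer: NB

Derivation:
Op 1: add NA@69 -> ring=[69:NA]
Op 2: route key 11: smallest pos >= 11 is 69 -> NA
Op 3: route key 19: smallest pos >= 19 is 69 -> NA
Op 4: route key 21: smallest pos >= 21 is 69 -> NA
Op 5: add NB@59 -> ring=[59:NB,69:NA]
Op 6: route key 29: smallest pos >= 29 is 59 -> NB
Op 7: add NC@73 -> ring=[59:NB,69:NA,73:NC]
Op 8: route key 14: smallest pos >= 14 is 59 -> NB
Op 9: route key 3: smallest pos >= 3 is 59 -> NB
Op 10: route key 51: smallest pos >= 51 is 59 -> NB
Final route key 33: smallest pos >= 33 is 59 -> NB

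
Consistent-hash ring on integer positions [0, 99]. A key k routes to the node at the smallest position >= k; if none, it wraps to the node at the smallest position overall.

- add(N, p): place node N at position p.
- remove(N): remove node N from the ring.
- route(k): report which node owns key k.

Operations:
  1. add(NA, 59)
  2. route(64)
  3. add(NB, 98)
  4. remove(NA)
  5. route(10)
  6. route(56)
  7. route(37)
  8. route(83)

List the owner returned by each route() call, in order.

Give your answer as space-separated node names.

Answer: NA NB NB NB NB

Derivation:
Op 1: add NA@59 -> ring=[59:NA]
Op 2: route key 64: none >= 64, wrap to smallest pos 59 -> NA
Op 3: add NB@98 -> ring=[59:NA,98:NB]
Op 4: remove NA -> ring=[98:NB]
Op 5: route key 10: smallest pos >= 10 is 98 -> NB
Op 6: route key 56: smallest pos >= 56 is 98 -> NB
Op 7: route key 37: smallest pos >= 37 is 98 -> NB
Op 8: route key 83: smallest pos >= 83 is 98 -> NB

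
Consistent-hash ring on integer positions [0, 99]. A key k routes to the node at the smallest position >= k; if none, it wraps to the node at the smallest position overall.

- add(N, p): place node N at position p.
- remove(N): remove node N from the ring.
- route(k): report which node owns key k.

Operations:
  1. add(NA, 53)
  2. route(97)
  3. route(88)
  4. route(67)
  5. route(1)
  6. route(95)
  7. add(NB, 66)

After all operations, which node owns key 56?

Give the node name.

Op 1: add NA@53 -> ring=[53:NA]
Op 2: route key 97: none >= 97, wrap to smallest pos 53 -> NA
Op 3: route key 88: none >= 88, wrap to smallest pos 53 -> NA
Op 4: route key 67: none >= 67, wrap to smallest pos 53 -> NA
Op 5: route key 1: smallest pos >= 1 is 53 -> NA
Op 6: route key 95: none >= 95, wrap to smallest pos 53 -> NA
Op 7: add NB@66 -> ring=[53:NA,66:NB]
Final route key 56: smallest pos >= 56 is 66 -> NB

Answer: NB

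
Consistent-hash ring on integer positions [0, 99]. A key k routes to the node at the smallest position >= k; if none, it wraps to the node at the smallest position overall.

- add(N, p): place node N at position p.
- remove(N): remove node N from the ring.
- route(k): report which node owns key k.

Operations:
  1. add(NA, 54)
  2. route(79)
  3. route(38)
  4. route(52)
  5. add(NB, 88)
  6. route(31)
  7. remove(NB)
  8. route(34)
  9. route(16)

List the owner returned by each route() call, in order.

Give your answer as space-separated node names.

Answer: NA NA NA NA NA NA

Derivation:
Op 1: add NA@54 -> ring=[54:NA]
Op 2: route key 79: none >= 79, wrap to smallest pos 54 -> NA
Op 3: route key 38: smallest pos >= 38 is 54 -> NA
Op 4: route key 52: smallest pos >= 52 is 54 -> NA
Op 5: add NB@88 -> ring=[54:NA,88:NB]
Op 6: route key 31: smallest pos >= 31 is 54 -> NA
Op 7: remove NB -> ring=[54:NA]
Op 8: route key 34: smallest pos >= 34 is 54 -> NA
Op 9: route key 16: smallest pos >= 16 is 54 -> NA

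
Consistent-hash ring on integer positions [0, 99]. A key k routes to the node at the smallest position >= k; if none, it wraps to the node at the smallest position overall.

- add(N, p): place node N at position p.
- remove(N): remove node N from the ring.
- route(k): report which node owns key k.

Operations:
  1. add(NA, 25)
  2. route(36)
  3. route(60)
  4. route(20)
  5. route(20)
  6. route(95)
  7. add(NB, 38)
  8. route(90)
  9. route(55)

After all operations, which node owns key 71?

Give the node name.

Op 1: add NA@25 -> ring=[25:NA]
Op 2: route key 36: none >= 36, wrap to smallest pos 25 -> NA
Op 3: route key 60: none >= 60, wrap to smallest pos 25 -> NA
Op 4: route key 20: smallest pos >= 20 is 25 -> NA
Op 5: route key 20: smallest pos >= 20 is 25 -> NA
Op 6: route key 95: none >= 95, wrap to smallest pos 25 -> NA
Op 7: add NB@38 -> ring=[25:NA,38:NB]
Op 8: route key 90: none >= 90, wrap to smallest pos 25 -> NA
Op 9: route key 55: none >= 55, wrap to smallest pos 25 -> NA
Final route key 71: none >= 71, wrap to smallest pos 25 -> NA

Answer: NA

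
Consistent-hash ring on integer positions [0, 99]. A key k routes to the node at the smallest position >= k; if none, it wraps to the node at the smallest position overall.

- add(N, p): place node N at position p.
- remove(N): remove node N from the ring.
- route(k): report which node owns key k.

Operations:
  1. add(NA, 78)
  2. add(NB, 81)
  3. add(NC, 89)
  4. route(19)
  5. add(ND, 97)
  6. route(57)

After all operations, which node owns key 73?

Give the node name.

Op 1: add NA@78 -> ring=[78:NA]
Op 2: add NB@81 -> ring=[78:NA,81:NB]
Op 3: add NC@89 -> ring=[78:NA,81:NB,89:NC]
Op 4: route key 19: smallest pos >= 19 is 78 -> NA
Op 5: add ND@97 -> ring=[78:NA,81:NB,89:NC,97:ND]
Op 6: route key 57: smallest pos >= 57 is 78 -> NA
Final route key 73: smallest pos >= 73 is 78 -> NA

Answer: NA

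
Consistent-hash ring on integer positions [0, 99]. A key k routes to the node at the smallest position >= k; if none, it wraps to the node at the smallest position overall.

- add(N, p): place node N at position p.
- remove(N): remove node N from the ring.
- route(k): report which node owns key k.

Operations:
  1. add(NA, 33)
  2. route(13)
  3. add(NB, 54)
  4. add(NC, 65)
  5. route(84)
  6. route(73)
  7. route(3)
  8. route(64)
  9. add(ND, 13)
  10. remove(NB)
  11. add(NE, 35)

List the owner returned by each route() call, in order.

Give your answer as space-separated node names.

Op 1: add NA@33 -> ring=[33:NA]
Op 2: route key 13: smallest pos >= 13 is 33 -> NA
Op 3: add NB@54 -> ring=[33:NA,54:NB]
Op 4: add NC@65 -> ring=[33:NA,54:NB,65:NC]
Op 5: route key 84: none >= 84, wrap to smallest pos 33 -> NA
Op 6: route key 73: none >= 73, wrap to smallest pos 33 -> NA
Op 7: route key 3: smallest pos >= 3 is 33 -> NA
Op 8: route key 64: smallest pos >= 64 is 65 -> NC
Op 9: add ND@13 -> ring=[13:ND,33:NA,54:NB,65:NC]
Op 10: remove NB -> ring=[13:ND,33:NA,65:NC]
Op 11: add NE@35 -> ring=[13:ND,33:NA,35:NE,65:NC]

Answer: NA NA NA NA NC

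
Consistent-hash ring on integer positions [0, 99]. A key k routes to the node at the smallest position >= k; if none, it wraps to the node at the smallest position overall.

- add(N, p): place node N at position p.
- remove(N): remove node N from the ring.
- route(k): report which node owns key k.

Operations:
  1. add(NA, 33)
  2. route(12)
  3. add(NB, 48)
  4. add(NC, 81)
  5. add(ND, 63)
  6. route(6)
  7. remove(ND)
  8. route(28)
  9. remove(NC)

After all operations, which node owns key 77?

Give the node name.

Op 1: add NA@33 -> ring=[33:NA]
Op 2: route key 12: smallest pos >= 12 is 33 -> NA
Op 3: add NB@48 -> ring=[33:NA,48:NB]
Op 4: add NC@81 -> ring=[33:NA,48:NB,81:NC]
Op 5: add ND@63 -> ring=[33:NA,48:NB,63:ND,81:NC]
Op 6: route key 6: smallest pos >= 6 is 33 -> NA
Op 7: remove ND -> ring=[33:NA,48:NB,81:NC]
Op 8: route key 28: smallest pos >= 28 is 33 -> NA
Op 9: remove NC -> ring=[33:NA,48:NB]
Final route key 77: none >= 77, wrap to smallest pos 33 -> NA

Answer: NA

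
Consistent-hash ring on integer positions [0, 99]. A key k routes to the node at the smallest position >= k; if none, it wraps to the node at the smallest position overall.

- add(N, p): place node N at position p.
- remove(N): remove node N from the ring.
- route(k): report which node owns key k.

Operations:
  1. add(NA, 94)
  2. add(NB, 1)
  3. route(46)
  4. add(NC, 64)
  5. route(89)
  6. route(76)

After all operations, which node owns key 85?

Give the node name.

Op 1: add NA@94 -> ring=[94:NA]
Op 2: add NB@1 -> ring=[1:NB,94:NA]
Op 3: route key 46: smallest pos >= 46 is 94 -> NA
Op 4: add NC@64 -> ring=[1:NB,64:NC,94:NA]
Op 5: route key 89: smallest pos >= 89 is 94 -> NA
Op 6: route key 76: smallest pos >= 76 is 94 -> NA
Final route key 85: smallest pos >= 85 is 94 -> NA

Answer: NA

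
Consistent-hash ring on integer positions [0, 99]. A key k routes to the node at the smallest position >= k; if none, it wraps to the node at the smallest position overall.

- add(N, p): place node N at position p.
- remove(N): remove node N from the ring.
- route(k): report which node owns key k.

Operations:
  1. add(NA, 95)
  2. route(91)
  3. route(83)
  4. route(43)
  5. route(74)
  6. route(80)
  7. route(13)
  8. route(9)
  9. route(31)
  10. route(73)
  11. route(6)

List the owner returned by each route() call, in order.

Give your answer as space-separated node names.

Op 1: add NA@95 -> ring=[95:NA]
Op 2: route key 91: smallest pos >= 91 is 95 -> NA
Op 3: route key 83: smallest pos >= 83 is 95 -> NA
Op 4: route key 43: smallest pos >= 43 is 95 -> NA
Op 5: route key 74: smallest pos >= 74 is 95 -> NA
Op 6: route key 80: smallest pos >= 80 is 95 -> NA
Op 7: route key 13: smallest pos >= 13 is 95 -> NA
Op 8: route key 9: smallest pos >= 9 is 95 -> NA
Op 9: route key 31: smallest pos >= 31 is 95 -> NA
Op 10: route key 73: smallest pos >= 73 is 95 -> NA
Op 11: route key 6: smallest pos >= 6 is 95 -> NA

Answer: NA NA NA NA NA NA NA NA NA NA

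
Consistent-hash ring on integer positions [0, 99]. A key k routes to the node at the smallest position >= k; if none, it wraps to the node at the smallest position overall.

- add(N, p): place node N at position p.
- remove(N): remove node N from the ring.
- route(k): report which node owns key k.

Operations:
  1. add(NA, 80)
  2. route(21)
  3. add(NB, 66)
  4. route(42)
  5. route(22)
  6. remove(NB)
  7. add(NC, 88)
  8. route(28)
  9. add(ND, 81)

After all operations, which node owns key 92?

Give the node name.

Op 1: add NA@80 -> ring=[80:NA]
Op 2: route key 21: smallest pos >= 21 is 80 -> NA
Op 3: add NB@66 -> ring=[66:NB,80:NA]
Op 4: route key 42: smallest pos >= 42 is 66 -> NB
Op 5: route key 22: smallest pos >= 22 is 66 -> NB
Op 6: remove NB -> ring=[80:NA]
Op 7: add NC@88 -> ring=[80:NA,88:NC]
Op 8: route key 28: smallest pos >= 28 is 80 -> NA
Op 9: add ND@81 -> ring=[80:NA,81:ND,88:NC]
Final route key 92: none >= 92, wrap to smallest pos 80 -> NA

Answer: NA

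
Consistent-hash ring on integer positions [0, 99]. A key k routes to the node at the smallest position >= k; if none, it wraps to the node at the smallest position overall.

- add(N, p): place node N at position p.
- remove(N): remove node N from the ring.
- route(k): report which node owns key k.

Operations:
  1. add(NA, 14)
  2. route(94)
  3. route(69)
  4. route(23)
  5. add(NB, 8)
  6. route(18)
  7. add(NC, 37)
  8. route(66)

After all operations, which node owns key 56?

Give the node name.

Op 1: add NA@14 -> ring=[14:NA]
Op 2: route key 94: none >= 94, wrap to smallest pos 14 -> NA
Op 3: route key 69: none >= 69, wrap to smallest pos 14 -> NA
Op 4: route key 23: none >= 23, wrap to smallest pos 14 -> NA
Op 5: add NB@8 -> ring=[8:NB,14:NA]
Op 6: route key 18: none >= 18, wrap to smallest pos 8 -> NB
Op 7: add NC@37 -> ring=[8:NB,14:NA,37:NC]
Op 8: route key 66: none >= 66, wrap to smallest pos 8 -> NB
Final route key 56: none >= 56, wrap to smallest pos 8 -> NB

Answer: NB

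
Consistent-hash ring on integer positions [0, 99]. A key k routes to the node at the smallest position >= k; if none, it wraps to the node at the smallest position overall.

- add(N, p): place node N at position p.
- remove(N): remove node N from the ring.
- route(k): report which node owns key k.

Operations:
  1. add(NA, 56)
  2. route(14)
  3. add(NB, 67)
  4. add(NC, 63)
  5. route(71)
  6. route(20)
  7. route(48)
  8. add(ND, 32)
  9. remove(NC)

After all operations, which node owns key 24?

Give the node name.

Op 1: add NA@56 -> ring=[56:NA]
Op 2: route key 14: smallest pos >= 14 is 56 -> NA
Op 3: add NB@67 -> ring=[56:NA,67:NB]
Op 4: add NC@63 -> ring=[56:NA,63:NC,67:NB]
Op 5: route key 71: none >= 71, wrap to smallest pos 56 -> NA
Op 6: route key 20: smallest pos >= 20 is 56 -> NA
Op 7: route key 48: smallest pos >= 48 is 56 -> NA
Op 8: add ND@32 -> ring=[32:ND,56:NA,63:NC,67:NB]
Op 9: remove NC -> ring=[32:ND,56:NA,67:NB]
Final route key 24: smallest pos >= 24 is 32 -> ND

Answer: ND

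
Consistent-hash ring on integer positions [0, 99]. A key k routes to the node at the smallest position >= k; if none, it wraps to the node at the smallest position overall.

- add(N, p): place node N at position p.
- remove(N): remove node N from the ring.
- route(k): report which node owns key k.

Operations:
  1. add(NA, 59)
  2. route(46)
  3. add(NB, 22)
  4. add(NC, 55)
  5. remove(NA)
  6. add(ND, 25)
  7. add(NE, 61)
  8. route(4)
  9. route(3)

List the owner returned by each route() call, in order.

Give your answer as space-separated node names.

Op 1: add NA@59 -> ring=[59:NA]
Op 2: route key 46: smallest pos >= 46 is 59 -> NA
Op 3: add NB@22 -> ring=[22:NB,59:NA]
Op 4: add NC@55 -> ring=[22:NB,55:NC,59:NA]
Op 5: remove NA -> ring=[22:NB,55:NC]
Op 6: add ND@25 -> ring=[22:NB,25:ND,55:NC]
Op 7: add NE@61 -> ring=[22:NB,25:ND,55:NC,61:NE]
Op 8: route key 4: smallest pos >= 4 is 22 -> NB
Op 9: route key 3: smallest pos >= 3 is 22 -> NB

Answer: NA NB NB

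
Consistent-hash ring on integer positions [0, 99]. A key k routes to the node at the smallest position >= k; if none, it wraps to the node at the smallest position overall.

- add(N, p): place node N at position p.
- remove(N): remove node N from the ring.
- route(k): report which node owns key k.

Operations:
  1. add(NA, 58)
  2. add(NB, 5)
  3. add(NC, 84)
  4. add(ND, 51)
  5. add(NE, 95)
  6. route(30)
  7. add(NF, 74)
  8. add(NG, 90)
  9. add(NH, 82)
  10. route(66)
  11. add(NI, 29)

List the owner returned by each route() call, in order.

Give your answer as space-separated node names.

Answer: ND NF

Derivation:
Op 1: add NA@58 -> ring=[58:NA]
Op 2: add NB@5 -> ring=[5:NB,58:NA]
Op 3: add NC@84 -> ring=[5:NB,58:NA,84:NC]
Op 4: add ND@51 -> ring=[5:NB,51:ND,58:NA,84:NC]
Op 5: add NE@95 -> ring=[5:NB,51:ND,58:NA,84:NC,95:NE]
Op 6: route key 30: smallest pos >= 30 is 51 -> ND
Op 7: add NF@74 -> ring=[5:NB,51:ND,58:NA,74:NF,84:NC,95:NE]
Op 8: add NG@90 -> ring=[5:NB,51:ND,58:NA,74:NF,84:NC,90:NG,95:NE]
Op 9: add NH@82 -> ring=[5:NB,51:ND,58:NA,74:NF,82:NH,84:NC,90:NG,95:NE]
Op 10: route key 66: smallest pos >= 66 is 74 -> NF
Op 11: add NI@29 -> ring=[5:NB,29:NI,51:ND,58:NA,74:NF,82:NH,84:NC,90:NG,95:NE]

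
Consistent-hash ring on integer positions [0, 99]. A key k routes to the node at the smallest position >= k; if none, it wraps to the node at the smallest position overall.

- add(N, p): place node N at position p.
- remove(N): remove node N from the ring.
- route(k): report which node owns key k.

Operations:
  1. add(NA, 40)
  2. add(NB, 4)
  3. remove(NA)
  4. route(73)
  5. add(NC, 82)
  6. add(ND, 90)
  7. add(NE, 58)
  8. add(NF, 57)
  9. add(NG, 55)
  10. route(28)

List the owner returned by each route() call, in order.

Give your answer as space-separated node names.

Answer: NB NG

Derivation:
Op 1: add NA@40 -> ring=[40:NA]
Op 2: add NB@4 -> ring=[4:NB,40:NA]
Op 3: remove NA -> ring=[4:NB]
Op 4: route key 73: none >= 73, wrap to smallest pos 4 -> NB
Op 5: add NC@82 -> ring=[4:NB,82:NC]
Op 6: add ND@90 -> ring=[4:NB,82:NC,90:ND]
Op 7: add NE@58 -> ring=[4:NB,58:NE,82:NC,90:ND]
Op 8: add NF@57 -> ring=[4:NB,57:NF,58:NE,82:NC,90:ND]
Op 9: add NG@55 -> ring=[4:NB,55:NG,57:NF,58:NE,82:NC,90:ND]
Op 10: route key 28: smallest pos >= 28 is 55 -> NG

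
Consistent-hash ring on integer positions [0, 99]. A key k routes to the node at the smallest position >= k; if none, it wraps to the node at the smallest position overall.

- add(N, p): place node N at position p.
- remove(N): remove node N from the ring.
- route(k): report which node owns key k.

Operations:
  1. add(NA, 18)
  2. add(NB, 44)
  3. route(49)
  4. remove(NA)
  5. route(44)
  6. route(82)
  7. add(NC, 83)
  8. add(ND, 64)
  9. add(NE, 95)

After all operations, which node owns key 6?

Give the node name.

Op 1: add NA@18 -> ring=[18:NA]
Op 2: add NB@44 -> ring=[18:NA,44:NB]
Op 3: route key 49: none >= 49, wrap to smallest pos 18 -> NA
Op 4: remove NA -> ring=[44:NB]
Op 5: route key 44: smallest pos >= 44 is 44 -> NB
Op 6: route key 82: none >= 82, wrap to smallest pos 44 -> NB
Op 7: add NC@83 -> ring=[44:NB,83:NC]
Op 8: add ND@64 -> ring=[44:NB,64:ND,83:NC]
Op 9: add NE@95 -> ring=[44:NB,64:ND,83:NC,95:NE]
Final route key 6: smallest pos >= 6 is 44 -> NB

Answer: NB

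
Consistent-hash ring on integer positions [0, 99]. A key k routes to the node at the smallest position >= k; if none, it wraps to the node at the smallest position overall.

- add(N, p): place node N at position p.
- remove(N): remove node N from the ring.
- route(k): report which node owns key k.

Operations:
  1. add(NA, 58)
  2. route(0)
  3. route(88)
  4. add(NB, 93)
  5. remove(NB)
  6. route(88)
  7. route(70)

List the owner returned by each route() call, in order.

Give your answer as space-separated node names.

Op 1: add NA@58 -> ring=[58:NA]
Op 2: route key 0: smallest pos >= 0 is 58 -> NA
Op 3: route key 88: none >= 88, wrap to smallest pos 58 -> NA
Op 4: add NB@93 -> ring=[58:NA,93:NB]
Op 5: remove NB -> ring=[58:NA]
Op 6: route key 88: none >= 88, wrap to smallest pos 58 -> NA
Op 7: route key 70: none >= 70, wrap to smallest pos 58 -> NA

Answer: NA NA NA NA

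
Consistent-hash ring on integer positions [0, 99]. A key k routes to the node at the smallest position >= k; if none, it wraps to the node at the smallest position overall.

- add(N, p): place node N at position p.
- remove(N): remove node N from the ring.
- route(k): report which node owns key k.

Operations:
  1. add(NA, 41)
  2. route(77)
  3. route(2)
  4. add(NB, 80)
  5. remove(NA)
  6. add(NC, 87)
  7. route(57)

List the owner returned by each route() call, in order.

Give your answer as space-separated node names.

Answer: NA NA NB

Derivation:
Op 1: add NA@41 -> ring=[41:NA]
Op 2: route key 77: none >= 77, wrap to smallest pos 41 -> NA
Op 3: route key 2: smallest pos >= 2 is 41 -> NA
Op 4: add NB@80 -> ring=[41:NA,80:NB]
Op 5: remove NA -> ring=[80:NB]
Op 6: add NC@87 -> ring=[80:NB,87:NC]
Op 7: route key 57: smallest pos >= 57 is 80 -> NB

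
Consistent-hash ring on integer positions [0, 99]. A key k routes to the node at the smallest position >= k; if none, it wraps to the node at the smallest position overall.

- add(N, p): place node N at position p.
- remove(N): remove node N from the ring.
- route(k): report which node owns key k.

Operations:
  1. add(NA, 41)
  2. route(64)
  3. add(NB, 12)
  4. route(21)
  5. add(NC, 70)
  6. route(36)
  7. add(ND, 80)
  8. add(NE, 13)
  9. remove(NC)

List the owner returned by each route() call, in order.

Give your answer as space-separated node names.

Answer: NA NA NA

Derivation:
Op 1: add NA@41 -> ring=[41:NA]
Op 2: route key 64: none >= 64, wrap to smallest pos 41 -> NA
Op 3: add NB@12 -> ring=[12:NB,41:NA]
Op 4: route key 21: smallest pos >= 21 is 41 -> NA
Op 5: add NC@70 -> ring=[12:NB,41:NA,70:NC]
Op 6: route key 36: smallest pos >= 36 is 41 -> NA
Op 7: add ND@80 -> ring=[12:NB,41:NA,70:NC,80:ND]
Op 8: add NE@13 -> ring=[12:NB,13:NE,41:NA,70:NC,80:ND]
Op 9: remove NC -> ring=[12:NB,13:NE,41:NA,80:ND]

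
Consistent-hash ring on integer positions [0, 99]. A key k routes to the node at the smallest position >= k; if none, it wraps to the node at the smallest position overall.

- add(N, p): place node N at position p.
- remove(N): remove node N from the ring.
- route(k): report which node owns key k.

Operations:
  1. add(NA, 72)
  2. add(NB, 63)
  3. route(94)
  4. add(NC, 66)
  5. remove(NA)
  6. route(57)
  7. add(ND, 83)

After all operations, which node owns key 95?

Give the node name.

Answer: NB

Derivation:
Op 1: add NA@72 -> ring=[72:NA]
Op 2: add NB@63 -> ring=[63:NB,72:NA]
Op 3: route key 94: none >= 94, wrap to smallest pos 63 -> NB
Op 4: add NC@66 -> ring=[63:NB,66:NC,72:NA]
Op 5: remove NA -> ring=[63:NB,66:NC]
Op 6: route key 57: smallest pos >= 57 is 63 -> NB
Op 7: add ND@83 -> ring=[63:NB,66:NC,83:ND]
Final route key 95: none >= 95, wrap to smallest pos 63 -> NB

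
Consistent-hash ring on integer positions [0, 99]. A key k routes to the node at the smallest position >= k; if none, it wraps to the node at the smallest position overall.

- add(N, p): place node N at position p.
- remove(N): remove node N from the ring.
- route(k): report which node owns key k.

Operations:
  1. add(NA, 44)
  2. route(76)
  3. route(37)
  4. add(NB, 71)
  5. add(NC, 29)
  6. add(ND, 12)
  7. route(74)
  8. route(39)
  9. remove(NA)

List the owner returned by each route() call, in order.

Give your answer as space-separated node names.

Op 1: add NA@44 -> ring=[44:NA]
Op 2: route key 76: none >= 76, wrap to smallest pos 44 -> NA
Op 3: route key 37: smallest pos >= 37 is 44 -> NA
Op 4: add NB@71 -> ring=[44:NA,71:NB]
Op 5: add NC@29 -> ring=[29:NC,44:NA,71:NB]
Op 6: add ND@12 -> ring=[12:ND,29:NC,44:NA,71:NB]
Op 7: route key 74: none >= 74, wrap to smallest pos 12 -> ND
Op 8: route key 39: smallest pos >= 39 is 44 -> NA
Op 9: remove NA -> ring=[12:ND,29:NC,71:NB]

Answer: NA NA ND NA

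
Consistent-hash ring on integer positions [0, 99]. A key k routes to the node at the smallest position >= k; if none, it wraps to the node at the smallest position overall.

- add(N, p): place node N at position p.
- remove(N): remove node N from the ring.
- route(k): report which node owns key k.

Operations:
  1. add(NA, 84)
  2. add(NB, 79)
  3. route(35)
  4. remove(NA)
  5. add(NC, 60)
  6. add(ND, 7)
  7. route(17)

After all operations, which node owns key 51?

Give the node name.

Answer: NC

Derivation:
Op 1: add NA@84 -> ring=[84:NA]
Op 2: add NB@79 -> ring=[79:NB,84:NA]
Op 3: route key 35: smallest pos >= 35 is 79 -> NB
Op 4: remove NA -> ring=[79:NB]
Op 5: add NC@60 -> ring=[60:NC,79:NB]
Op 6: add ND@7 -> ring=[7:ND,60:NC,79:NB]
Op 7: route key 17: smallest pos >= 17 is 60 -> NC
Final route key 51: smallest pos >= 51 is 60 -> NC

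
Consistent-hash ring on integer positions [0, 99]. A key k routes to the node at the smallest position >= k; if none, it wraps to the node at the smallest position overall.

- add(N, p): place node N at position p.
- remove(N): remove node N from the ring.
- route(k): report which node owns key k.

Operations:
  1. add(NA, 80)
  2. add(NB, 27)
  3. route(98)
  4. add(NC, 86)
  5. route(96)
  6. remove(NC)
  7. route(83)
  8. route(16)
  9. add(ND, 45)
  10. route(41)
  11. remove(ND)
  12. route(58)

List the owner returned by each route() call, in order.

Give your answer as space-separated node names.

Answer: NB NB NB NB ND NA

Derivation:
Op 1: add NA@80 -> ring=[80:NA]
Op 2: add NB@27 -> ring=[27:NB,80:NA]
Op 3: route key 98: none >= 98, wrap to smallest pos 27 -> NB
Op 4: add NC@86 -> ring=[27:NB,80:NA,86:NC]
Op 5: route key 96: none >= 96, wrap to smallest pos 27 -> NB
Op 6: remove NC -> ring=[27:NB,80:NA]
Op 7: route key 83: none >= 83, wrap to smallest pos 27 -> NB
Op 8: route key 16: smallest pos >= 16 is 27 -> NB
Op 9: add ND@45 -> ring=[27:NB,45:ND,80:NA]
Op 10: route key 41: smallest pos >= 41 is 45 -> ND
Op 11: remove ND -> ring=[27:NB,80:NA]
Op 12: route key 58: smallest pos >= 58 is 80 -> NA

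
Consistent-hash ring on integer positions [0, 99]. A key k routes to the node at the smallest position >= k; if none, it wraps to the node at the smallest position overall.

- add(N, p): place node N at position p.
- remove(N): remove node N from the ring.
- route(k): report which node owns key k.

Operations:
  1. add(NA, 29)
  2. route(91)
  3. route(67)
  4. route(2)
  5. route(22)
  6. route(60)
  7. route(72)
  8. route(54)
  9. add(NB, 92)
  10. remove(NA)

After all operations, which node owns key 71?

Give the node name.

Op 1: add NA@29 -> ring=[29:NA]
Op 2: route key 91: none >= 91, wrap to smallest pos 29 -> NA
Op 3: route key 67: none >= 67, wrap to smallest pos 29 -> NA
Op 4: route key 2: smallest pos >= 2 is 29 -> NA
Op 5: route key 22: smallest pos >= 22 is 29 -> NA
Op 6: route key 60: none >= 60, wrap to smallest pos 29 -> NA
Op 7: route key 72: none >= 72, wrap to smallest pos 29 -> NA
Op 8: route key 54: none >= 54, wrap to smallest pos 29 -> NA
Op 9: add NB@92 -> ring=[29:NA,92:NB]
Op 10: remove NA -> ring=[92:NB]
Final route key 71: smallest pos >= 71 is 92 -> NB

Answer: NB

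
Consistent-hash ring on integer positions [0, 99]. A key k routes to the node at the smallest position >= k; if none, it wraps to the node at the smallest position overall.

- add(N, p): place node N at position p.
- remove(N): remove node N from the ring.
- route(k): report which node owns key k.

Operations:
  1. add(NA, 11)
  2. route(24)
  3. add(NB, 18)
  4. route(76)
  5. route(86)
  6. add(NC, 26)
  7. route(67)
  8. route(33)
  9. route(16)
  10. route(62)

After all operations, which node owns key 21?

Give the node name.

Answer: NC

Derivation:
Op 1: add NA@11 -> ring=[11:NA]
Op 2: route key 24: none >= 24, wrap to smallest pos 11 -> NA
Op 3: add NB@18 -> ring=[11:NA,18:NB]
Op 4: route key 76: none >= 76, wrap to smallest pos 11 -> NA
Op 5: route key 86: none >= 86, wrap to smallest pos 11 -> NA
Op 6: add NC@26 -> ring=[11:NA,18:NB,26:NC]
Op 7: route key 67: none >= 67, wrap to smallest pos 11 -> NA
Op 8: route key 33: none >= 33, wrap to smallest pos 11 -> NA
Op 9: route key 16: smallest pos >= 16 is 18 -> NB
Op 10: route key 62: none >= 62, wrap to smallest pos 11 -> NA
Final route key 21: smallest pos >= 21 is 26 -> NC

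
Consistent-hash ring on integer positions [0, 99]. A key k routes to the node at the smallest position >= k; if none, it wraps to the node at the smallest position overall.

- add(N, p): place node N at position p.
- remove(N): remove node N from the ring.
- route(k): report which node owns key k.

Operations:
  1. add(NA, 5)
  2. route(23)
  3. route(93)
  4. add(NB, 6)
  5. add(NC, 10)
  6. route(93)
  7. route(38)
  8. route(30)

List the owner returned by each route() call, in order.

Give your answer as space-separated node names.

Op 1: add NA@5 -> ring=[5:NA]
Op 2: route key 23: none >= 23, wrap to smallest pos 5 -> NA
Op 3: route key 93: none >= 93, wrap to smallest pos 5 -> NA
Op 4: add NB@6 -> ring=[5:NA,6:NB]
Op 5: add NC@10 -> ring=[5:NA,6:NB,10:NC]
Op 6: route key 93: none >= 93, wrap to smallest pos 5 -> NA
Op 7: route key 38: none >= 38, wrap to smallest pos 5 -> NA
Op 8: route key 30: none >= 30, wrap to smallest pos 5 -> NA

Answer: NA NA NA NA NA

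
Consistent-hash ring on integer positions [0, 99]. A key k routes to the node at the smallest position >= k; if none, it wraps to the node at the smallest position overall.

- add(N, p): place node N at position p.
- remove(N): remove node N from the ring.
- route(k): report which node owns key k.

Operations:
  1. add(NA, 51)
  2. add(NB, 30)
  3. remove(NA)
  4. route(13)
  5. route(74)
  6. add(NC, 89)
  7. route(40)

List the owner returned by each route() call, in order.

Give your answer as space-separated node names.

Answer: NB NB NC

Derivation:
Op 1: add NA@51 -> ring=[51:NA]
Op 2: add NB@30 -> ring=[30:NB,51:NA]
Op 3: remove NA -> ring=[30:NB]
Op 4: route key 13: smallest pos >= 13 is 30 -> NB
Op 5: route key 74: none >= 74, wrap to smallest pos 30 -> NB
Op 6: add NC@89 -> ring=[30:NB,89:NC]
Op 7: route key 40: smallest pos >= 40 is 89 -> NC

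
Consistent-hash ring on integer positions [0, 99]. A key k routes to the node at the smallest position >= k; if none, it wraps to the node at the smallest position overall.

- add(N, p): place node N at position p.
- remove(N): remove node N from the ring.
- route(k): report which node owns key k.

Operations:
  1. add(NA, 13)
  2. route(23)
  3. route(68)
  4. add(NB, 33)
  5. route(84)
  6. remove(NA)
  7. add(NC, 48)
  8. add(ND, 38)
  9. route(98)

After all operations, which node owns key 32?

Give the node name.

Op 1: add NA@13 -> ring=[13:NA]
Op 2: route key 23: none >= 23, wrap to smallest pos 13 -> NA
Op 3: route key 68: none >= 68, wrap to smallest pos 13 -> NA
Op 4: add NB@33 -> ring=[13:NA,33:NB]
Op 5: route key 84: none >= 84, wrap to smallest pos 13 -> NA
Op 6: remove NA -> ring=[33:NB]
Op 7: add NC@48 -> ring=[33:NB,48:NC]
Op 8: add ND@38 -> ring=[33:NB,38:ND,48:NC]
Op 9: route key 98: none >= 98, wrap to smallest pos 33 -> NB
Final route key 32: smallest pos >= 32 is 33 -> NB

Answer: NB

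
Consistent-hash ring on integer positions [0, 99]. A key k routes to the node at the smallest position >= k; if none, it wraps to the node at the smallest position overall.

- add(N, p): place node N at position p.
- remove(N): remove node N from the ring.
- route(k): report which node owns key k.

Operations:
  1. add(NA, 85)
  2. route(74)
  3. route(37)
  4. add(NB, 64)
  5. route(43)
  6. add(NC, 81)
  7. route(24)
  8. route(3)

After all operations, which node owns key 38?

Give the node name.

Op 1: add NA@85 -> ring=[85:NA]
Op 2: route key 74: smallest pos >= 74 is 85 -> NA
Op 3: route key 37: smallest pos >= 37 is 85 -> NA
Op 4: add NB@64 -> ring=[64:NB,85:NA]
Op 5: route key 43: smallest pos >= 43 is 64 -> NB
Op 6: add NC@81 -> ring=[64:NB,81:NC,85:NA]
Op 7: route key 24: smallest pos >= 24 is 64 -> NB
Op 8: route key 3: smallest pos >= 3 is 64 -> NB
Final route key 38: smallest pos >= 38 is 64 -> NB

Answer: NB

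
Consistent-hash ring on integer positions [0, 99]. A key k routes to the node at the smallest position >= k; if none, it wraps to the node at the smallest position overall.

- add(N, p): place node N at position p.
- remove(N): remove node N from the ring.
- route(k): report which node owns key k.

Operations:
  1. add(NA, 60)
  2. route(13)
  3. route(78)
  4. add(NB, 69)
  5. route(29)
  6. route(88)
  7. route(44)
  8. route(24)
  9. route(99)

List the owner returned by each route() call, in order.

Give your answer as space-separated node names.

Answer: NA NA NA NA NA NA NA

Derivation:
Op 1: add NA@60 -> ring=[60:NA]
Op 2: route key 13: smallest pos >= 13 is 60 -> NA
Op 3: route key 78: none >= 78, wrap to smallest pos 60 -> NA
Op 4: add NB@69 -> ring=[60:NA,69:NB]
Op 5: route key 29: smallest pos >= 29 is 60 -> NA
Op 6: route key 88: none >= 88, wrap to smallest pos 60 -> NA
Op 7: route key 44: smallest pos >= 44 is 60 -> NA
Op 8: route key 24: smallest pos >= 24 is 60 -> NA
Op 9: route key 99: none >= 99, wrap to smallest pos 60 -> NA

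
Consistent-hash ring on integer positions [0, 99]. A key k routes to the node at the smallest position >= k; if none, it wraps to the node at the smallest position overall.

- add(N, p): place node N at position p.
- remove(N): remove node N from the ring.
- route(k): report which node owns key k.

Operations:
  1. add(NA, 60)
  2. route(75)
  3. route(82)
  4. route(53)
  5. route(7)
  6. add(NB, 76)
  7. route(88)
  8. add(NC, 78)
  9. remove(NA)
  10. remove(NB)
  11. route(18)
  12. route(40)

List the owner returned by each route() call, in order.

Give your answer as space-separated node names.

Op 1: add NA@60 -> ring=[60:NA]
Op 2: route key 75: none >= 75, wrap to smallest pos 60 -> NA
Op 3: route key 82: none >= 82, wrap to smallest pos 60 -> NA
Op 4: route key 53: smallest pos >= 53 is 60 -> NA
Op 5: route key 7: smallest pos >= 7 is 60 -> NA
Op 6: add NB@76 -> ring=[60:NA,76:NB]
Op 7: route key 88: none >= 88, wrap to smallest pos 60 -> NA
Op 8: add NC@78 -> ring=[60:NA,76:NB,78:NC]
Op 9: remove NA -> ring=[76:NB,78:NC]
Op 10: remove NB -> ring=[78:NC]
Op 11: route key 18: smallest pos >= 18 is 78 -> NC
Op 12: route key 40: smallest pos >= 40 is 78 -> NC

Answer: NA NA NA NA NA NC NC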